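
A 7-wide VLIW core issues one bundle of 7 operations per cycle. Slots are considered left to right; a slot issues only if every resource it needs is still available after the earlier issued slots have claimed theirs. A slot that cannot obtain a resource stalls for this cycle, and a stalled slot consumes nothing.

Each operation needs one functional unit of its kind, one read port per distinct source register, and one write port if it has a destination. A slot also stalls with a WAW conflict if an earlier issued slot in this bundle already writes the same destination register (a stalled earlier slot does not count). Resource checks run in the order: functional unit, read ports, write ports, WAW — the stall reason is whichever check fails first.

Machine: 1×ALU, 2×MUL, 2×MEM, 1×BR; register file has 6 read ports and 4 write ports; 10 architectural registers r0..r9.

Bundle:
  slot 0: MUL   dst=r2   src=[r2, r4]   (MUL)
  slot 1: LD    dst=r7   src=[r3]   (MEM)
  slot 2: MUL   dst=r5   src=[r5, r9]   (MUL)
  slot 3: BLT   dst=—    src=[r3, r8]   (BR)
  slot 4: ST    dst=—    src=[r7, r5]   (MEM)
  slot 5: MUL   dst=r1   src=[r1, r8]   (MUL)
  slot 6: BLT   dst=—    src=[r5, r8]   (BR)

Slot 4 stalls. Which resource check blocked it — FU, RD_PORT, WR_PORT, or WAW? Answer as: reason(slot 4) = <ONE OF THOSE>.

(0) want 1×MUL +2rd +1wr — yes → AL1|MU1|ME2|BR1|rd4|wr3
(1) want 1×MEM +1rd +1wr — yes → AL1|MU1|ME1|BR1|rd3|wr2
(2) want 1×MUL +2rd +1wr — yes → AL1|MU0|ME1|BR1|rd1|wr1
(3) want 1×BR +2rd +0wr — RD_PORT → AL1|MU0|ME1|BR1|rd1|wr1
(4) want 1×MEM +2rd +0wr — RD_PORT → AL1|MU0|ME1|BR1|rd1|wr1
(5) want 1×MUL +2rd +1wr — FU → AL1|MU0|ME1|BR1|rd1|wr1
(6) want 1×BR +2rd +0wr — RD_PORT → AL1|MU0|ME1|BR1|rd1|wr1

reason(slot 4) = RD_PORT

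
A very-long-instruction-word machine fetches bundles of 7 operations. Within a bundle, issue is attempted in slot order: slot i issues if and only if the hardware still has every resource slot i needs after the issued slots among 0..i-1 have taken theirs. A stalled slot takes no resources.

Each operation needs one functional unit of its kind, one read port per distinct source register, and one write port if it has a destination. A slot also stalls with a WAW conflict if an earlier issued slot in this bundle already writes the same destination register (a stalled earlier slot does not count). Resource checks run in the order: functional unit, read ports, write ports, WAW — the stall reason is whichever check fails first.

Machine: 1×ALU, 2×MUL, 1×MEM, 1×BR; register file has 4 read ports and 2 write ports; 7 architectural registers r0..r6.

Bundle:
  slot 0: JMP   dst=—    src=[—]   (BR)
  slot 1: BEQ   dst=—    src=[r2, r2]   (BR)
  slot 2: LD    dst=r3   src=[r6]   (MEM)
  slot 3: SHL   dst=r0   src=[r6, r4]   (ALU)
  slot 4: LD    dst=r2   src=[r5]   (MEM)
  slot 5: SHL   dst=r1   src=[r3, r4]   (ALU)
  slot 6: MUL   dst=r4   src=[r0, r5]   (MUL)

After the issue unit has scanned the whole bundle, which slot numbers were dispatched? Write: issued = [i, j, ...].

slot 0 (BR): ISSUE — free A1,Mu2,Ld1,B0 rp4 wp2
slot 1 (BR): stall FU — free A1,Mu2,Ld1,B0 rp4 wp2
slot 2 (MEM): ISSUE — free A1,Mu2,Ld0,B0 rp3 wp1
slot 3 (ALU): ISSUE — free A0,Mu2,Ld0,B0 rp1 wp0
slot 4 (MEM): stall FU — free A0,Mu2,Ld0,B0 rp1 wp0
slot 5 (ALU): stall FU — free A0,Mu2,Ld0,B0 rp1 wp0
slot 6 (MUL): stall RD_PORT — free A0,Mu2,Ld0,B0 rp1 wp0

issued = [0, 2, 3]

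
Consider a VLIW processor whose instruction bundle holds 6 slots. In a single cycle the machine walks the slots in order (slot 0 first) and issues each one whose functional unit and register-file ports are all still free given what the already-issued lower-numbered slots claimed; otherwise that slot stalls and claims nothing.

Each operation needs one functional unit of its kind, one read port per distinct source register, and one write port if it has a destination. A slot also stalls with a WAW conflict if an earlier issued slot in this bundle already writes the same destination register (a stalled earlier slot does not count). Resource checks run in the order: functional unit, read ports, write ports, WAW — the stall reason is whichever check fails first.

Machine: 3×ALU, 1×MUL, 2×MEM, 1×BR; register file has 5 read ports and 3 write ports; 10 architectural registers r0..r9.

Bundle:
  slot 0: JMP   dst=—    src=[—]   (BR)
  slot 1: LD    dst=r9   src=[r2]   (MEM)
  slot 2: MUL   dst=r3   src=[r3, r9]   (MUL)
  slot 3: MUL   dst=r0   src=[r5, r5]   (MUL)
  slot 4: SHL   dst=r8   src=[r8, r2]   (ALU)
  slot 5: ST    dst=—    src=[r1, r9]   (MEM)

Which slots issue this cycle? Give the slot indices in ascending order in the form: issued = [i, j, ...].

issued = [0, 1, 2, 4]

#0 BR src=- dispatched  <A:3 Mu:1 Ld:2 B:0 rd:5 wr:3>
#1 MEM src=r2 dispatched  <A:3 Mu:1 Ld:1 B:0 rd:4 wr:2>
#2 MUL src=r3,r9 dispatched  <A:3 Mu:0 Ld:1 B:0 rd:2 wr:1>
#3 MUL src=r5,r5 held:FU  <A:3 Mu:0 Ld:1 B:0 rd:2 wr:1>
#4 ALU src=r8,r2 dispatched  <A:2 Mu:0 Ld:1 B:0 rd:0 wr:0>
#5 MEM src=r1,r9 held:RD_PORT  <A:2 Mu:0 Ld:1 B:0 rd:0 wr:0>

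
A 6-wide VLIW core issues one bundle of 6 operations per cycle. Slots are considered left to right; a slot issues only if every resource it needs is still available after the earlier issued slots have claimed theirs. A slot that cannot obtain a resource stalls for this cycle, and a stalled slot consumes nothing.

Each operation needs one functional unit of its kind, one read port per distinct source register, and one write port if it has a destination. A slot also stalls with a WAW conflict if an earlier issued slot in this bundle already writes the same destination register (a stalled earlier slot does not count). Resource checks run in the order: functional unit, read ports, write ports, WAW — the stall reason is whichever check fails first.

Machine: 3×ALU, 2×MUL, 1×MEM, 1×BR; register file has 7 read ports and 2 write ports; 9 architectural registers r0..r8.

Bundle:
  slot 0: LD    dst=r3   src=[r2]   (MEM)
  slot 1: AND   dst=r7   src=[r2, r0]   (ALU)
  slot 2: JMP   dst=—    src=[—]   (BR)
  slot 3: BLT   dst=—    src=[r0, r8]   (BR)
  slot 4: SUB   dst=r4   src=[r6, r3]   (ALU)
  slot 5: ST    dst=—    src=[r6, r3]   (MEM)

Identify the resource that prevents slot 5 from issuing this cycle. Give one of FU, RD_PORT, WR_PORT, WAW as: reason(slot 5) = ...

reason(slot 5) = FU

[0] MEM needs rd=1 wr=1: ok; after: ALU=3 MUL=2 MEM=0 BR=1, R=6, W=1
[1] ALU needs rd=2 wr=1: ok; after: ALU=2 MUL=2 MEM=0 BR=1, R=4, W=0
[2] BR needs rd=0 wr=0: ok; after: ALU=2 MUL=2 MEM=0 BR=0, R=4, W=0
[3] BR needs rd=2 wr=0: FU; after: ALU=2 MUL=2 MEM=0 BR=0, R=4, W=0
[4] ALU needs rd=2 wr=1: WR_PORT; after: ALU=2 MUL=2 MEM=0 BR=0, R=4, W=0
[5] MEM needs rd=2 wr=0: FU; after: ALU=2 MUL=2 MEM=0 BR=0, R=4, W=0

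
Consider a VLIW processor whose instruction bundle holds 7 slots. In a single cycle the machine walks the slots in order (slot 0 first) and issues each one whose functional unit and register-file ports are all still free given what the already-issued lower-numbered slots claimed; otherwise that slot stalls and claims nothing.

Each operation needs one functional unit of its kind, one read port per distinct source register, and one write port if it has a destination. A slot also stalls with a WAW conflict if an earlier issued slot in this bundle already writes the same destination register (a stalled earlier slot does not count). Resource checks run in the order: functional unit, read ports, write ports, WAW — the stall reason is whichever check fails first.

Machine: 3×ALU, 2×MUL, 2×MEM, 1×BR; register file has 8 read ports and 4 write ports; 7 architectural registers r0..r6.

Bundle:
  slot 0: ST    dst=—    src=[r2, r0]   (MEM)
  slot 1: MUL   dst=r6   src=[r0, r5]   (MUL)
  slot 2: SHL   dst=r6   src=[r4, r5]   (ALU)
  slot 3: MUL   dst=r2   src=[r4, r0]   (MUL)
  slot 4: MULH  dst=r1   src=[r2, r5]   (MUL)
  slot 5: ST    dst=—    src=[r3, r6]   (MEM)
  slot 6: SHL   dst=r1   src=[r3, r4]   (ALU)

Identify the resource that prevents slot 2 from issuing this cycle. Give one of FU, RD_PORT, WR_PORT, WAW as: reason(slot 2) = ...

reason(slot 2) = WAW

(0) want 1×MEM +2rd +0wr — yes → AL3|MU2|ME1|BR1|rd6|wr4
(1) want 1×MUL +2rd +1wr — yes → AL3|MU1|ME1|BR1|rd4|wr3
(2) want 1×ALU +2rd +1wr — WAW → AL3|MU1|ME1|BR1|rd4|wr3
(3) want 1×MUL +2rd +1wr — yes → AL3|MU0|ME1|BR1|rd2|wr2
(4) want 1×MUL +2rd +1wr — FU → AL3|MU0|ME1|BR1|rd2|wr2
(5) want 1×MEM +2rd +0wr — yes → AL3|MU0|ME0|BR1|rd0|wr2
(6) want 1×ALU +2rd +1wr — RD_PORT → AL3|MU0|ME0|BR1|rd0|wr2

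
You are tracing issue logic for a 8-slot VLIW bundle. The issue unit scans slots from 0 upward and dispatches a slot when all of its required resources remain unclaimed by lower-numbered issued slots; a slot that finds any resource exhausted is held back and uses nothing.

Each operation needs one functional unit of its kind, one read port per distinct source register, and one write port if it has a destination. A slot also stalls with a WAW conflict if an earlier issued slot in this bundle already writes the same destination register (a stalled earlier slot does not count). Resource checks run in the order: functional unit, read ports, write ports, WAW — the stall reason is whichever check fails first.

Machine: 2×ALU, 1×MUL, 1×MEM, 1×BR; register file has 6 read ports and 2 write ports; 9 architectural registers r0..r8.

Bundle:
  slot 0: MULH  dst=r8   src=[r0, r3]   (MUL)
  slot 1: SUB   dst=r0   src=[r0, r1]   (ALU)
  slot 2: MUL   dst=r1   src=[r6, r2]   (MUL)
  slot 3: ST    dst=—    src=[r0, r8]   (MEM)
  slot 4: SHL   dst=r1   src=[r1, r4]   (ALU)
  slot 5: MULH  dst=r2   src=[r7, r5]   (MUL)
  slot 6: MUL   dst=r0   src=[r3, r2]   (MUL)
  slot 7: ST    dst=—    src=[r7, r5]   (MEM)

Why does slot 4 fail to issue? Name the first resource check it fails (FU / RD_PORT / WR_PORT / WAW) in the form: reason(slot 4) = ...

[0] MUL needs rd=2 wr=1: ok; after: ALU=2 MUL=0 MEM=1 BR=1, R=4, W=1
[1] ALU needs rd=2 wr=1: ok; after: ALU=1 MUL=0 MEM=1 BR=1, R=2, W=0
[2] MUL needs rd=2 wr=1: FU; after: ALU=1 MUL=0 MEM=1 BR=1, R=2, W=0
[3] MEM needs rd=2 wr=0: ok; after: ALU=1 MUL=0 MEM=0 BR=1, R=0, W=0
[4] ALU needs rd=2 wr=1: RD_PORT; after: ALU=1 MUL=0 MEM=0 BR=1, R=0, W=0
[5] MUL needs rd=2 wr=1: FU; after: ALU=1 MUL=0 MEM=0 BR=1, R=0, W=0
[6] MUL needs rd=2 wr=1: FU; after: ALU=1 MUL=0 MEM=0 BR=1, R=0, W=0
[7] MEM needs rd=2 wr=0: FU; after: ALU=1 MUL=0 MEM=0 BR=1, R=0, W=0

reason(slot 4) = RD_PORT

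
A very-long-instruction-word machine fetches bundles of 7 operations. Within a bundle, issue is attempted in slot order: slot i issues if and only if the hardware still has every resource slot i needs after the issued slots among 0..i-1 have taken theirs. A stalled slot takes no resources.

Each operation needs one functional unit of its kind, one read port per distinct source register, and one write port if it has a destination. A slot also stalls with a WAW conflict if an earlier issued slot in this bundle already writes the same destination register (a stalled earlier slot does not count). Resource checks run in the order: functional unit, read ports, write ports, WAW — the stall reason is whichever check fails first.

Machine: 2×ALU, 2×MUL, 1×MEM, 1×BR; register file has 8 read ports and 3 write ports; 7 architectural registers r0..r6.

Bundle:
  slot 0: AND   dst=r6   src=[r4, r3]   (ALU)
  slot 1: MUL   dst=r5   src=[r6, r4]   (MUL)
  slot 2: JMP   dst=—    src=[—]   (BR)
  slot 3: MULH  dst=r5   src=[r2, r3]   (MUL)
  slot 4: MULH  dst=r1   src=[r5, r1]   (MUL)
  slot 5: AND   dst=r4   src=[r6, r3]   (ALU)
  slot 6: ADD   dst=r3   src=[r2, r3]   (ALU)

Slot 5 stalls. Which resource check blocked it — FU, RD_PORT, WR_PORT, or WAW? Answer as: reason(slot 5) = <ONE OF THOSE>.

reason(slot 5) = WR_PORT

(0) want 1×ALU +2rd +1wr — yes → AL1|MU2|ME1|BR1|rd6|wr2
(1) want 1×MUL +2rd +1wr — yes → AL1|MU1|ME1|BR1|rd4|wr1
(2) want 1×BR +0rd +0wr — yes → AL1|MU1|ME1|BR0|rd4|wr1
(3) want 1×MUL +2rd +1wr — WAW → AL1|MU1|ME1|BR0|rd4|wr1
(4) want 1×MUL +2rd +1wr — yes → AL1|MU0|ME1|BR0|rd2|wr0
(5) want 1×ALU +2rd +1wr — WR_PORT → AL1|MU0|ME1|BR0|rd2|wr0
(6) want 1×ALU +2rd +1wr — WR_PORT → AL1|MU0|ME1|BR0|rd2|wr0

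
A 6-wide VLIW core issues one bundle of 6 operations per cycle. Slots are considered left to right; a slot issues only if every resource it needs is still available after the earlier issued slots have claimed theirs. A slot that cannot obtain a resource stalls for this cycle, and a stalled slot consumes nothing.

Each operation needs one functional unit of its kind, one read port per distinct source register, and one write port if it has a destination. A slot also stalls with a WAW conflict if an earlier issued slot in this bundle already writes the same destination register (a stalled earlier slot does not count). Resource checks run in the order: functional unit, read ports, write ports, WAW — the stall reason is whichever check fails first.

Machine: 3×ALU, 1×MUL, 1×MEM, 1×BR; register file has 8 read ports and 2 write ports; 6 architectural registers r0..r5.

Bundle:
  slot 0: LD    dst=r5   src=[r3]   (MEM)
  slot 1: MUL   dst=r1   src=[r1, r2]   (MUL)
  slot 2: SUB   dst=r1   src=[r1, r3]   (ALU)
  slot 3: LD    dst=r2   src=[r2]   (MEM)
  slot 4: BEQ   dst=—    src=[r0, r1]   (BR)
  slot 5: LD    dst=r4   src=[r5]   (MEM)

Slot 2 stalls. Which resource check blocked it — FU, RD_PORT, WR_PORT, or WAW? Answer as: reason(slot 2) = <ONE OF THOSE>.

reason(slot 2) = WR_PORT

  0. MEM→r5 ⇒ go  {3A/1Mu/0Ld/1B | 7r 1w}
  1. MUL→r1 ⇒ go  {3A/0Mu/0Ld/1B | 5r 0w}
  2. ALU→r1 ⇒ no(WR_PORT)  {3A/0Mu/0Ld/1B | 5r 0w}
  3. MEM→r2 ⇒ no(FU)  {3A/0Mu/0Ld/1B | 5r 0w}
  4. BR ⇒ go  {3A/0Mu/0Ld/0B | 3r 0w}
  5. MEM→r4 ⇒ no(FU)  {3A/0Mu/0Ld/0B | 3r 0w}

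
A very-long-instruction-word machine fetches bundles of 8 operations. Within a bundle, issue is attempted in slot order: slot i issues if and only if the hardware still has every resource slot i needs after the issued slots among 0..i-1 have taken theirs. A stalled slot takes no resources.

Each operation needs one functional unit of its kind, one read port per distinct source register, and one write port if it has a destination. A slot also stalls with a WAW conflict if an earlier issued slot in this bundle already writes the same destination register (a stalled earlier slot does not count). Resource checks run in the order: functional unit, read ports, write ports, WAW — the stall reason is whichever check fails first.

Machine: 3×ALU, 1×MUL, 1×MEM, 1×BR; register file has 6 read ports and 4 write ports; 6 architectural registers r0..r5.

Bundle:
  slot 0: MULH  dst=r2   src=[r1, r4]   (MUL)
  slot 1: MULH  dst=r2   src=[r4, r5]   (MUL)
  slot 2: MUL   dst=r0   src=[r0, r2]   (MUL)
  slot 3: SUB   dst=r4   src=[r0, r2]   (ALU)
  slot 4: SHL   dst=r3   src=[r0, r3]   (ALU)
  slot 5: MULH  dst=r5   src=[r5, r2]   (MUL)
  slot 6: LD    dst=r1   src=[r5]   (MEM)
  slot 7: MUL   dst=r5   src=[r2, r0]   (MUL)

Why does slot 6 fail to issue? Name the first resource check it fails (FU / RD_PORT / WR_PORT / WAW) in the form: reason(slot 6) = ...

[0] MUL needs rd=2 wr=1: ok; after: ALU=3 MUL=0 MEM=1 BR=1, R=4, W=3
[1] MUL needs rd=2 wr=1: FU; after: ALU=3 MUL=0 MEM=1 BR=1, R=4, W=3
[2] MUL needs rd=2 wr=1: FU; after: ALU=3 MUL=0 MEM=1 BR=1, R=4, W=3
[3] ALU needs rd=2 wr=1: ok; after: ALU=2 MUL=0 MEM=1 BR=1, R=2, W=2
[4] ALU needs rd=2 wr=1: ok; after: ALU=1 MUL=0 MEM=1 BR=1, R=0, W=1
[5] MUL needs rd=2 wr=1: FU; after: ALU=1 MUL=0 MEM=1 BR=1, R=0, W=1
[6] MEM needs rd=1 wr=1: RD_PORT; after: ALU=1 MUL=0 MEM=1 BR=1, R=0, W=1
[7] MUL needs rd=2 wr=1: FU; after: ALU=1 MUL=0 MEM=1 BR=1, R=0, W=1

reason(slot 6) = RD_PORT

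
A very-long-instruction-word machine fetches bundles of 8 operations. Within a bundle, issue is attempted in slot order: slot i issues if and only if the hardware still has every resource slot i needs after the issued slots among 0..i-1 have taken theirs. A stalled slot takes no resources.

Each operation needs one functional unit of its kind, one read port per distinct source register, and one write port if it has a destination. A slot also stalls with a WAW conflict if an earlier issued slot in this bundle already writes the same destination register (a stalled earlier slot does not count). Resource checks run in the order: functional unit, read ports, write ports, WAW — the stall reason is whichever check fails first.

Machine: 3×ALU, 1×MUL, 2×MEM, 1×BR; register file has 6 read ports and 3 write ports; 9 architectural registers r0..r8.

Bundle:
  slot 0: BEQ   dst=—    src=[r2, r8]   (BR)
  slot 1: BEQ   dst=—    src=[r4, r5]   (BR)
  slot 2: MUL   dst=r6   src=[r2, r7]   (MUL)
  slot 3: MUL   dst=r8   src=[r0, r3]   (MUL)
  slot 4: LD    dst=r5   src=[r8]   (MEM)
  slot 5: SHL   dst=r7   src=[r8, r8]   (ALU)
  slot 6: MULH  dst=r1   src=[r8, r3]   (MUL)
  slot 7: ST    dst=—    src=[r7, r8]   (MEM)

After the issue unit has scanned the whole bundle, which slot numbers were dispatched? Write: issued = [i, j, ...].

issued = [0, 2, 4, 5]

  0. BR ⇒ go  {3A/1Mu/2Ld/0B | 4r 3w}
  1. BR ⇒ no(FU)  {3A/1Mu/2Ld/0B | 4r 3w}
  2. MUL→r6 ⇒ go  {3A/0Mu/2Ld/0B | 2r 2w}
  3. MUL→r8 ⇒ no(FU)  {3A/0Mu/2Ld/0B | 2r 2w}
  4. MEM→r5 ⇒ go  {3A/0Mu/1Ld/0B | 1r 1w}
  5. ALU→r7 ⇒ go  {2A/0Mu/1Ld/0B | 0r 0w}
  6. MUL→r1 ⇒ no(FU)  {2A/0Mu/1Ld/0B | 0r 0w}
  7. MEM ⇒ no(RD_PORT)  {2A/0Mu/1Ld/0B | 0r 0w}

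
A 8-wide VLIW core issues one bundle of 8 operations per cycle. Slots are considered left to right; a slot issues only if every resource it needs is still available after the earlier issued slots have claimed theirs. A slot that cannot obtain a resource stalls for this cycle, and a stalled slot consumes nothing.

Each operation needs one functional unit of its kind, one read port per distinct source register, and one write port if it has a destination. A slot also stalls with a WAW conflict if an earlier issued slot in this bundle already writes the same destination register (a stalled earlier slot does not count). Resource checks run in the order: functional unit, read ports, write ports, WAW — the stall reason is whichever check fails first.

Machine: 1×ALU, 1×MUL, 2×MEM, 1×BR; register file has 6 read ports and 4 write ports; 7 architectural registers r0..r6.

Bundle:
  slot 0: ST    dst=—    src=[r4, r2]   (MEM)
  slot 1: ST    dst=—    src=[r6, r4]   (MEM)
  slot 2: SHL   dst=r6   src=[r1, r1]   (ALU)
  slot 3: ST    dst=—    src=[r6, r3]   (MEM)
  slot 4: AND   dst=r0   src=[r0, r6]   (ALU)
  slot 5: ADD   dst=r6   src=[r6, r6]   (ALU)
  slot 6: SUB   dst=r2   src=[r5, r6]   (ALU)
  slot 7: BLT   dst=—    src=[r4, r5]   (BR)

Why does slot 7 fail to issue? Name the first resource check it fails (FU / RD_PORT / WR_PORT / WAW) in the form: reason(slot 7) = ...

slot 0 (MEM): ISSUE — free A1,Mu1,Ld1,B1 rp4 wp4
slot 1 (MEM): ISSUE — free A1,Mu1,Ld0,B1 rp2 wp4
slot 2 (ALU): ISSUE — free A0,Mu1,Ld0,B1 rp1 wp3
slot 3 (MEM): stall FU — free A0,Mu1,Ld0,B1 rp1 wp3
slot 4 (ALU): stall FU — free A0,Mu1,Ld0,B1 rp1 wp3
slot 5 (ALU): stall FU — free A0,Mu1,Ld0,B1 rp1 wp3
slot 6 (ALU): stall FU — free A0,Mu1,Ld0,B1 rp1 wp3
slot 7 (BR): stall RD_PORT — free A0,Mu1,Ld0,B1 rp1 wp3

reason(slot 7) = RD_PORT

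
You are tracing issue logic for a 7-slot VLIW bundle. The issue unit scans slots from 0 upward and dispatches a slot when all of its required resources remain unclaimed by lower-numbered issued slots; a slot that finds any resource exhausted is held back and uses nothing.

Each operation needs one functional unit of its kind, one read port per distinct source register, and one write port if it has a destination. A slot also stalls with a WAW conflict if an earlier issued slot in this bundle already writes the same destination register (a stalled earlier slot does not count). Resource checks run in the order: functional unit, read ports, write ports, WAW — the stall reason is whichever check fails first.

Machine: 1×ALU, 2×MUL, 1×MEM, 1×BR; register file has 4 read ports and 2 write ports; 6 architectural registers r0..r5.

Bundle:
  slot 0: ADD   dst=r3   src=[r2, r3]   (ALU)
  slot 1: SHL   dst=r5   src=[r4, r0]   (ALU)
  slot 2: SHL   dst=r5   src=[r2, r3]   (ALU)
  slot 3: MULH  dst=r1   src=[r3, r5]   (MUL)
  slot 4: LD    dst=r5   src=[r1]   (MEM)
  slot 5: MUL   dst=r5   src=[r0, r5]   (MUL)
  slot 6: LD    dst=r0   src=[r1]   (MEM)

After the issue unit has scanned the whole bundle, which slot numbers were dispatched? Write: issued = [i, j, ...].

issued = [0, 3]

  0. ALU→r3 ⇒ go  {0A/2Mu/1Ld/1B | 2r 1w}
  1. ALU→r5 ⇒ no(FU)  {0A/2Mu/1Ld/1B | 2r 1w}
  2. ALU→r5 ⇒ no(FU)  {0A/2Mu/1Ld/1B | 2r 1w}
  3. MUL→r1 ⇒ go  {0A/1Mu/1Ld/1B | 0r 0w}
  4. MEM→r5 ⇒ no(RD_PORT)  {0A/1Mu/1Ld/1B | 0r 0w}
  5. MUL→r5 ⇒ no(RD_PORT)  {0A/1Mu/1Ld/1B | 0r 0w}
  6. MEM→r0 ⇒ no(RD_PORT)  {0A/1Mu/1Ld/1B | 0r 0w}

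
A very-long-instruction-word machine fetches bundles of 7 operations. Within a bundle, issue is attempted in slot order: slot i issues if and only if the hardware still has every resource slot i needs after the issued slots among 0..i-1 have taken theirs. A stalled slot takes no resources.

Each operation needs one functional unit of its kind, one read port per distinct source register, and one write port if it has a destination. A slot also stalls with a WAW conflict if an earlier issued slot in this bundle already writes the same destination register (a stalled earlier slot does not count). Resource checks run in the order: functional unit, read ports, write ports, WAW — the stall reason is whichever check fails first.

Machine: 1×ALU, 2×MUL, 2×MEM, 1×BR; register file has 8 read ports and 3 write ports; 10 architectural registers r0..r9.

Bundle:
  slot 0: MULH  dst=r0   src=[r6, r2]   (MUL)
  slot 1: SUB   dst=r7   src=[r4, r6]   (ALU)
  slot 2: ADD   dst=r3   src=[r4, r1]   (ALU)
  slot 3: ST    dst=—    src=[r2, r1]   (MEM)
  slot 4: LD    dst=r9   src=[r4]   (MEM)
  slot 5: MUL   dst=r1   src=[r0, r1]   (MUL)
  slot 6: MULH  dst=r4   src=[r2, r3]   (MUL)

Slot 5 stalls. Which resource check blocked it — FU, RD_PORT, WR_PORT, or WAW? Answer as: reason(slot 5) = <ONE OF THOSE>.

[0] MUL needs rd=2 wr=1: ok; after: ALU=1 MUL=1 MEM=2 BR=1, R=6, W=2
[1] ALU needs rd=2 wr=1: ok; after: ALU=0 MUL=1 MEM=2 BR=1, R=4, W=1
[2] ALU needs rd=2 wr=1: FU; after: ALU=0 MUL=1 MEM=2 BR=1, R=4, W=1
[3] MEM needs rd=2 wr=0: ok; after: ALU=0 MUL=1 MEM=1 BR=1, R=2, W=1
[4] MEM needs rd=1 wr=1: ok; after: ALU=0 MUL=1 MEM=0 BR=1, R=1, W=0
[5] MUL needs rd=2 wr=1: RD_PORT; after: ALU=0 MUL=1 MEM=0 BR=1, R=1, W=0
[6] MUL needs rd=2 wr=1: RD_PORT; after: ALU=0 MUL=1 MEM=0 BR=1, R=1, W=0

reason(slot 5) = RD_PORT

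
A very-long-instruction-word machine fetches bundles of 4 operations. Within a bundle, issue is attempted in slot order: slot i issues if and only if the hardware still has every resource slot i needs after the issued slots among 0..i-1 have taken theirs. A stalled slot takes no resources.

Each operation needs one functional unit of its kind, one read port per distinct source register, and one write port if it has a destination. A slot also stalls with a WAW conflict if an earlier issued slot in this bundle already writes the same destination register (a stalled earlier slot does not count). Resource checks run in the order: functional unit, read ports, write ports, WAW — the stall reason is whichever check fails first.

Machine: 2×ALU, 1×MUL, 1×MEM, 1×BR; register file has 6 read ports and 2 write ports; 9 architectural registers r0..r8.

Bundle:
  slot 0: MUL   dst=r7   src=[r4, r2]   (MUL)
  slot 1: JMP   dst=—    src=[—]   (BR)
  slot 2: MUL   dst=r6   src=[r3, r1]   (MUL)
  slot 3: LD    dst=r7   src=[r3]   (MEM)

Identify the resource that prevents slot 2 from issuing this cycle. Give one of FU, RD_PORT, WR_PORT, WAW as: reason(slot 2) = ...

reason(slot 2) = FU

  0. MUL→r7 ⇒ go  {2A/0Mu/1Ld/1B | 4r 1w}
  1. BR ⇒ go  {2A/0Mu/1Ld/0B | 4r 1w}
  2. MUL→r6 ⇒ no(FU)  {2A/0Mu/1Ld/0B | 4r 1w}
  3. MEM→r7 ⇒ no(WAW)  {2A/0Mu/1Ld/0B | 4r 1w}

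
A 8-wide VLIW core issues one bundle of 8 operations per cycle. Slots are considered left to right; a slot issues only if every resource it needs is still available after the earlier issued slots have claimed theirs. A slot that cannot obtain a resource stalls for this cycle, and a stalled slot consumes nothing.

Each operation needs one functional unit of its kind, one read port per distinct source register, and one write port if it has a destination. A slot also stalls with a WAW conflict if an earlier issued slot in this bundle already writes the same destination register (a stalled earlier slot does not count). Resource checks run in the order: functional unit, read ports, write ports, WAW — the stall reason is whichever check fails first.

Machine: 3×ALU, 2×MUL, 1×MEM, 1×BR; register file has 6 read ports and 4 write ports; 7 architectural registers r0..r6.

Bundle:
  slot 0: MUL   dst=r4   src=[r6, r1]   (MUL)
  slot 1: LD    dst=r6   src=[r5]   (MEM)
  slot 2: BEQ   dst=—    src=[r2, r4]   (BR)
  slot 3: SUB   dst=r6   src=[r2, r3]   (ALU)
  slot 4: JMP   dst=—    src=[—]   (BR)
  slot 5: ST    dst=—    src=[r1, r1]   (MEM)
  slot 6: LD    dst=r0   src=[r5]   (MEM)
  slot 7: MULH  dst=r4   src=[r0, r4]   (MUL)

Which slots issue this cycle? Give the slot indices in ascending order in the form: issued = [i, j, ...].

[0] MUL needs rd=2 wr=1: ok; after: ALU=3 MUL=1 MEM=1 BR=1, R=4, W=3
[1] MEM needs rd=1 wr=1: ok; after: ALU=3 MUL=1 MEM=0 BR=1, R=3, W=2
[2] BR needs rd=2 wr=0: ok; after: ALU=3 MUL=1 MEM=0 BR=0, R=1, W=2
[3] ALU needs rd=2 wr=1: RD_PORT; after: ALU=3 MUL=1 MEM=0 BR=0, R=1, W=2
[4] BR needs rd=0 wr=0: FU; after: ALU=3 MUL=1 MEM=0 BR=0, R=1, W=2
[5] MEM needs rd=1 wr=0: FU; after: ALU=3 MUL=1 MEM=0 BR=0, R=1, W=2
[6] MEM needs rd=1 wr=1: FU; after: ALU=3 MUL=1 MEM=0 BR=0, R=1, W=2
[7] MUL needs rd=2 wr=1: RD_PORT; after: ALU=3 MUL=1 MEM=0 BR=0, R=1, W=2

issued = [0, 1, 2]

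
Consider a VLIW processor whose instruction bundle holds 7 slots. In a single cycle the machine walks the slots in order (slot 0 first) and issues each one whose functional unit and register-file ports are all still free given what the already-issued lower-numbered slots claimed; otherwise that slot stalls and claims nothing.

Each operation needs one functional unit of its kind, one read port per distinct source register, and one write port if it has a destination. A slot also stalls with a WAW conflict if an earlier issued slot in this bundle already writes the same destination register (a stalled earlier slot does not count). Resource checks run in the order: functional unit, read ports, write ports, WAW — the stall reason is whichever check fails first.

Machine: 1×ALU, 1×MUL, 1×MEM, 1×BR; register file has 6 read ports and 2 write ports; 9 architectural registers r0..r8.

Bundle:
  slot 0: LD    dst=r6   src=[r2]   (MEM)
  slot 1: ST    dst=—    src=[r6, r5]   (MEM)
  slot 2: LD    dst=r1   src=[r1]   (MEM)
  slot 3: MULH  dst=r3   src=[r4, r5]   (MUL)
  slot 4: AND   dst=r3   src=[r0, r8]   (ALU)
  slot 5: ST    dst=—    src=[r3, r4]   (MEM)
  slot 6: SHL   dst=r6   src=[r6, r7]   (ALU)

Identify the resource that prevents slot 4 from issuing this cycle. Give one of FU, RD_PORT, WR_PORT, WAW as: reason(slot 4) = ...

reason(slot 4) = WR_PORT

[0] MEM needs rd=1 wr=1: ok; after: ALU=1 MUL=1 MEM=0 BR=1, R=5, W=1
[1] MEM needs rd=2 wr=0: FU; after: ALU=1 MUL=1 MEM=0 BR=1, R=5, W=1
[2] MEM needs rd=1 wr=1: FU; after: ALU=1 MUL=1 MEM=0 BR=1, R=5, W=1
[3] MUL needs rd=2 wr=1: ok; after: ALU=1 MUL=0 MEM=0 BR=1, R=3, W=0
[4] ALU needs rd=2 wr=1: WR_PORT; after: ALU=1 MUL=0 MEM=0 BR=1, R=3, W=0
[5] MEM needs rd=2 wr=0: FU; after: ALU=1 MUL=0 MEM=0 BR=1, R=3, W=0
[6] ALU needs rd=2 wr=1: WR_PORT; after: ALU=1 MUL=0 MEM=0 BR=1, R=3, W=0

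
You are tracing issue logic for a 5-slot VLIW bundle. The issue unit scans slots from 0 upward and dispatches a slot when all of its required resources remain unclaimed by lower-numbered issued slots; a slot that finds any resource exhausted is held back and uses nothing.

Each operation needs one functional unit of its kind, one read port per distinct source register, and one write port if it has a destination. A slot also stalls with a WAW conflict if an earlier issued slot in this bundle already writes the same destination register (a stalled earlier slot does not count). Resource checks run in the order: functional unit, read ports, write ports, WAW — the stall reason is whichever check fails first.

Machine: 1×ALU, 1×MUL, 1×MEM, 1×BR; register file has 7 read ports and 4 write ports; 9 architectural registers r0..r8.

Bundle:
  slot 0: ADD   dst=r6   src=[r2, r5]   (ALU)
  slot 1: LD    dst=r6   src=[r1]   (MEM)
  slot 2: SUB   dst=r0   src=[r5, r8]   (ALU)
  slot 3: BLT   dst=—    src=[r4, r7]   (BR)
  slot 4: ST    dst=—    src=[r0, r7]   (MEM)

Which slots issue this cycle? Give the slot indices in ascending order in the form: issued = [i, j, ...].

issued = [0, 3, 4]

[0] ALU needs rd=2 wr=1: ok; after: ALU=0 MUL=1 MEM=1 BR=1, R=5, W=3
[1] MEM needs rd=1 wr=1: WAW; after: ALU=0 MUL=1 MEM=1 BR=1, R=5, W=3
[2] ALU needs rd=2 wr=1: FU; after: ALU=0 MUL=1 MEM=1 BR=1, R=5, W=3
[3] BR needs rd=2 wr=0: ok; after: ALU=0 MUL=1 MEM=1 BR=0, R=3, W=3
[4] MEM needs rd=2 wr=0: ok; after: ALU=0 MUL=1 MEM=0 BR=0, R=1, W=3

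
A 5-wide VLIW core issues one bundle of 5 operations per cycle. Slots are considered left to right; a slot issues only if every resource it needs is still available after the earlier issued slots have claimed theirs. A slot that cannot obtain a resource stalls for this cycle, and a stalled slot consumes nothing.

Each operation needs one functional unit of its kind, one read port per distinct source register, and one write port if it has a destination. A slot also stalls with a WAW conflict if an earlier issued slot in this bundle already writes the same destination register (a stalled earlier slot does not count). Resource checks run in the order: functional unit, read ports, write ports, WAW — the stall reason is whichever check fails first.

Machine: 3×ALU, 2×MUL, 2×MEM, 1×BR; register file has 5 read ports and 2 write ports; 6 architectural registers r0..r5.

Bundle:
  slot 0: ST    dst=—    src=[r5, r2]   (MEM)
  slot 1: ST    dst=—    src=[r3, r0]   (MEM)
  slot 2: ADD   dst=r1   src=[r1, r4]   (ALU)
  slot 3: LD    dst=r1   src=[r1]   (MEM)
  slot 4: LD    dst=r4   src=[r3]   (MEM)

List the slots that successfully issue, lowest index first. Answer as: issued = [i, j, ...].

issued = [0, 1]

(0) want 1×MEM +2rd +0wr — yes → AL3|MU2|ME1|BR1|rd3|wr2
(1) want 1×MEM +2rd +0wr — yes → AL3|MU2|ME0|BR1|rd1|wr2
(2) want 1×ALU +2rd +1wr — RD_PORT → AL3|MU2|ME0|BR1|rd1|wr2
(3) want 1×MEM +1rd +1wr — FU → AL3|MU2|ME0|BR1|rd1|wr2
(4) want 1×MEM +1rd +1wr — FU → AL3|MU2|ME0|BR1|rd1|wr2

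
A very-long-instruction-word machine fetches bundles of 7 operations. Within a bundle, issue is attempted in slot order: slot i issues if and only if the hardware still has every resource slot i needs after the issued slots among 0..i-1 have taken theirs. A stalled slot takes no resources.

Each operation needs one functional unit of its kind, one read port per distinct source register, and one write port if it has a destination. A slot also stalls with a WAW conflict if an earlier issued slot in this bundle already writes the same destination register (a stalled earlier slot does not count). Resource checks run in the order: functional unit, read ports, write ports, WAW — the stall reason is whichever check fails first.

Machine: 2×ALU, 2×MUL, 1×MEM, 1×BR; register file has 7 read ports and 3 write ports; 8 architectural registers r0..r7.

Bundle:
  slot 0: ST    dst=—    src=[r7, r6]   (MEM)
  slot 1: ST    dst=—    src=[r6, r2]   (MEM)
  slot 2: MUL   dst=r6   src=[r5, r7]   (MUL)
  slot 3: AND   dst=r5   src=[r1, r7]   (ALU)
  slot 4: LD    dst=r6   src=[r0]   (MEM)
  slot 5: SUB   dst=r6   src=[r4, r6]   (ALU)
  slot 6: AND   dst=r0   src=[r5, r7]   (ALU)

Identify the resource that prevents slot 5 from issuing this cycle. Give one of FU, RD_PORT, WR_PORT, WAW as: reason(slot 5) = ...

reason(slot 5) = RD_PORT

(0) want 1×MEM +2rd +0wr — yes → AL2|MU2|ME0|BR1|rd5|wr3
(1) want 1×MEM +2rd +0wr — FU → AL2|MU2|ME0|BR1|rd5|wr3
(2) want 1×MUL +2rd +1wr — yes → AL2|MU1|ME0|BR1|rd3|wr2
(3) want 1×ALU +2rd +1wr — yes → AL1|MU1|ME0|BR1|rd1|wr1
(4) want 1×MEM +1rd +1wr — FU → AL1|MU1|ME0|BR1|rd1|wr1
(5) want 1×ALU +2rd +1wr — RD_PORT → AL1|MU1|ME0|BR1|rd1|wr1
(6) want 1×ALU +2rd +1wr — RD_PORT → AL1|MU1|ME0|BR1|rd1|wr1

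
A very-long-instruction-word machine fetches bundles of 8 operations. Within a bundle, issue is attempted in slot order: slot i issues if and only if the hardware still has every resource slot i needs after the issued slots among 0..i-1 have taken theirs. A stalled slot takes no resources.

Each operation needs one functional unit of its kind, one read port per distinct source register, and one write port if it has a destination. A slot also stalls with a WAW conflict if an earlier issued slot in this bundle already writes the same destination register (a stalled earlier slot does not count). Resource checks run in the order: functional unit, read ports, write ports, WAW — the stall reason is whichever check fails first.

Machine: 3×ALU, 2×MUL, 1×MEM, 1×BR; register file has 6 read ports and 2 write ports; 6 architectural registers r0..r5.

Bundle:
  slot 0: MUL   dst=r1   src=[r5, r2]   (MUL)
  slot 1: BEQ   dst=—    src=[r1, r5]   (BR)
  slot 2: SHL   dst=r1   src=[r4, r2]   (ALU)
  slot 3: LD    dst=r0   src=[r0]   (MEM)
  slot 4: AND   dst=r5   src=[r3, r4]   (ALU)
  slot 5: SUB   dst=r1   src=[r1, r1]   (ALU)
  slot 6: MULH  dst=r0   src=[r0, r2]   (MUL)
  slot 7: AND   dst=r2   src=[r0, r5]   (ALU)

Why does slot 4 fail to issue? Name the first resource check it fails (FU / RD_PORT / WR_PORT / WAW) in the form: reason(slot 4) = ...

reason(slot 4) = RD_PORT

(0) want 1×MUL +2rd +1wr — yes → AL3|MU1|ME1|BR1|rd4|wr1
(1) want 1×BR +2rd +0wr — yes → AL3|MU1|ME1|BR0|rd2|wr1
(2) want 1×ALU +2rd +1wr — WAW → AL3|MU1|ME1|BR0|rd2|wr1
(3) want 1×MEM +1rd +1wr — yes → AL3|MU1|ME0|BR0|rd1|wr0
(4) want 1×ALU +2rd +1wr — RD_PORT → AL3|MU1|ME0|BR0|rd1|wr0
(5) want 1×ALU +1rd +1wr — WR_PORT → AL3|MU1|ME0|BR0|rd1|wr0
(6) want 1×MUL +2rd +1wr — RD_PORT → AL3|MU1|ME0|BR0|rd1|wr0
(7) want 1×ALU +2rd +1wr — RD_PORT → AL3|MU1|ME0|BR0|rd1|wr0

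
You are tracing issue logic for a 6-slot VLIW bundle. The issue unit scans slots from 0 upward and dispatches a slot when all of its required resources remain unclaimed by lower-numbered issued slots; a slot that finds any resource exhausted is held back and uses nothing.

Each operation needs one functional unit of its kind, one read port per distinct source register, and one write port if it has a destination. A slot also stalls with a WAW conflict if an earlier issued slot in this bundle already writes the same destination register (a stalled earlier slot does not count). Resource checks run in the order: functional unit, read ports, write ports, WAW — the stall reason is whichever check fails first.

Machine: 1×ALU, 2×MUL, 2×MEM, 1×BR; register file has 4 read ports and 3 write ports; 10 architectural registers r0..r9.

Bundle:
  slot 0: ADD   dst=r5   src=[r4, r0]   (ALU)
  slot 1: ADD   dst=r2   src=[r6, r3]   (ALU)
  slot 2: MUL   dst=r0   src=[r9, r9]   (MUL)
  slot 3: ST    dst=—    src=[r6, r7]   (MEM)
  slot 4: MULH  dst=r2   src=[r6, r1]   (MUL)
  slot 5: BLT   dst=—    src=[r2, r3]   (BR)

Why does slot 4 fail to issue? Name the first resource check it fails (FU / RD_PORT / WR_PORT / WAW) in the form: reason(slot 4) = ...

reason(slot 4) = RD_PORT

[0] ALU needs rd=2 wr=1: ok; after: ALU=0 MUL=2 MEM=2 BR=1, R=2, W=2
[1] ALU needs rd=2 wr=1: FU; after: ALU=0 MUL=2 MEM=2 BR=1, R=2, W=2
[2] MUL needs rd=1 wr=1: ok; after: ALU=0 MUL=1 MEM=2 BR=1, R=1, W=1
[3] MEM needs rd=2 wr=0: RD_PORT; after: ALU=0 MUL=1 MEM=2 BR=1, R=1, W=1
[4] MUL needs rd=2 wr=1: RD_PORT; after: ALU=0 MUL=1 MEM=2 BR=1, R=1, W=1
[5] BR needs rd=2 wr=0: RD_PORT; after: ALU=0 MUL=1 MEM=2 BR=1, R=1, W=1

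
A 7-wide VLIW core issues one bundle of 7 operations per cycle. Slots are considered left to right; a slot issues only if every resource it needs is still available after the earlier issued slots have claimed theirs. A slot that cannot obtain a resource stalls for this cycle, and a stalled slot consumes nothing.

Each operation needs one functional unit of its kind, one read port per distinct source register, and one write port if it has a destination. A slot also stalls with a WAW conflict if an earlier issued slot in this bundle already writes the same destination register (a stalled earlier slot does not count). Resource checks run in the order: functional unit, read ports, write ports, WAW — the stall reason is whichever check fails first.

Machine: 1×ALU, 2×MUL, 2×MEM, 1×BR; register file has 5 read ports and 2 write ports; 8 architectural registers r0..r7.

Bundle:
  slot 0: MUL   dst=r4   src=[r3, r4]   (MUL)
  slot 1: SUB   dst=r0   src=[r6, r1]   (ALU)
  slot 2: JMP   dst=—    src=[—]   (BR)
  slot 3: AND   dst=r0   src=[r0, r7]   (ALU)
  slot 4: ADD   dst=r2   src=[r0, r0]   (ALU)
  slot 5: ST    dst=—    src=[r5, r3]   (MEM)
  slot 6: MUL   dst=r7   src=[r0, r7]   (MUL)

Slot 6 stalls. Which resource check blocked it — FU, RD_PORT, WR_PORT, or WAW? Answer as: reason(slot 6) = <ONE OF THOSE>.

reason(slot 6) = RD_PORT

(0) want 1×MUL +2rd +1wr — yes → AL1|MU1|ME2|BR1|rd3|wr1
(1) want 1×ALU +2rd +1wr — yes → AL0|MU1|ME2|BR1|rd1|wr0
(2) want 1×BR +0rd +0wr — yes → AL0|MU1|ME2|BR0|rd1|wr0
(3) want 1×ALU +2rd +1wr — FU → AL0|MU1|ME2|BR0|rd1|wr0
(4) want 1×ALU +1rd +1wr — FU → AL0|MU1|ME2|BR0|rd1|wr0
(5) want 1×MEM +2rd +0wr — RD_PORT → AL0|MU1|ME2|BR0|rd1|wr0
(6) want 1×MUL +2rd +1wr — RD_PORT → AL0|MU1|ME2|BR0|rd1|wr0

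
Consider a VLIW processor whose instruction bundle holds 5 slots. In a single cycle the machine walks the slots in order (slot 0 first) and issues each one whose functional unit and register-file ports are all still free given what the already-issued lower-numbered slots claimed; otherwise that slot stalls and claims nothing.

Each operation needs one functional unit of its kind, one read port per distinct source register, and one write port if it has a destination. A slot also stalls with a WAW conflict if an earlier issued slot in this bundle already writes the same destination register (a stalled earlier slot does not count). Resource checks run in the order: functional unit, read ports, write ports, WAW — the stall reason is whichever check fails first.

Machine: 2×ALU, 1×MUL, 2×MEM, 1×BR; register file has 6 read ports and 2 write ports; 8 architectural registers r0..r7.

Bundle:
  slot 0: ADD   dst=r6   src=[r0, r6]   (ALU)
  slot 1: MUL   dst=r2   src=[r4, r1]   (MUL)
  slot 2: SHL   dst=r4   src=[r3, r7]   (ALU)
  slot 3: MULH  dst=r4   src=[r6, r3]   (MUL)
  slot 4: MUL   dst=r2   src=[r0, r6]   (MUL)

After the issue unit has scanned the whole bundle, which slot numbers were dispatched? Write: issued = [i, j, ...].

#0 ALU src=r0,r6 dispatched  <A:1 Mu:1 Ld:2 B:1 rd:4 wr:1>
#1 MUL src=r4,r1 dispatched  <A:1 Mu:0 Ld:2 B:1 rd:2 wr:0>
#2 ALU src=r3,r7 held:WR_PORT  <A:1 Mu:0 Ld:2 B:1 rd:2 wr:0>
#3 MUL src=r6,r3 held:FU  <A:1 Mu:0 Ld:2 B:1 rd:2 wr:0>
#4 MUL src=r0,r6 held:FU  <A:1 Mu:0 Ld:2 B:1 rd:2 wr:0>

issued = [0, 1]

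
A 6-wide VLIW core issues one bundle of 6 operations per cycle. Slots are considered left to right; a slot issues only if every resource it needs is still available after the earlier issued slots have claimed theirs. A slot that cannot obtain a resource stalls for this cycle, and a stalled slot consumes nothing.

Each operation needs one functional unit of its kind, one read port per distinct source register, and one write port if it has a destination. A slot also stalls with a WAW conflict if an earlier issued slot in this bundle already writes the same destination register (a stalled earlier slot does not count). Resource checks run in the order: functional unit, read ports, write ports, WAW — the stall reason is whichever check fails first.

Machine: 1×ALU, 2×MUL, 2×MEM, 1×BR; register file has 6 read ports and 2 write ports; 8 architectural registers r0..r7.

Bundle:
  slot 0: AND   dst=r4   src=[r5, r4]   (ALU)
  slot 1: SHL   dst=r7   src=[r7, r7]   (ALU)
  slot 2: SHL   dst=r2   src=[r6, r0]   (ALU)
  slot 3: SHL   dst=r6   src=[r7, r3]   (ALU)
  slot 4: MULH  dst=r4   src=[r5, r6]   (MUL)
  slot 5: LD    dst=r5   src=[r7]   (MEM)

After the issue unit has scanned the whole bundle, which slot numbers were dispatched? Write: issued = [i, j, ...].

  0. ALU→r4 ⇒ go  {0A/2Mu/2Ld/1B | 4r 1w}
  1. ALU→r7 ⇒ no(FU)  {0A/2Mu/2Ld/1B | 4r 1w}
  2. ALU→r2 ⇒ no(FU)  {0A/2Mu/2Ld/1B | 4r 1w}
  3. ALU→r6 ⇒ no(FU)  {0A/2Mu/2Ld/1B | 4r 1w}
  4. MUL→r4 ⇒ no(WAW)  {0A/2Mu/2Ld/1B | 4r 1w}
  5. MEM→r5 ⇒ go  {0A/2Mu/1Ld/1B | 3r 0w}

issued = [0, 5]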